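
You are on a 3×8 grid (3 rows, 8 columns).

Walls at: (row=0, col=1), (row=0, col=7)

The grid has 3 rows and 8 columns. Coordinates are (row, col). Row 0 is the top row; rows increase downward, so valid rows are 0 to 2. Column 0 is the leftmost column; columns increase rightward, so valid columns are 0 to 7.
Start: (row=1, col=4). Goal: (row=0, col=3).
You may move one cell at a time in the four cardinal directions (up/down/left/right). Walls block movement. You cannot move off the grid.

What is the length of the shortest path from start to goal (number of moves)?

BFS from (row=1, col=4) until reaching (row=0, col=3):
  Distance 0: (row=1, col=4)
  Distance 1: (row=0, col=4), (row=1, col=3), (row=1, col=5), (row=2, col=4)
  Distance 2: (row=0, col=3), (row=0, col=5), (row=1, col=2), (row=1, col=6), (row=2, col=3), (row=2, col=5)  <- goal reached here
One shortest path (2 moves): (row=1, col=4) -> (row=1, col=3) -> (row=0, col=3)

Answer: Shortest path length: 2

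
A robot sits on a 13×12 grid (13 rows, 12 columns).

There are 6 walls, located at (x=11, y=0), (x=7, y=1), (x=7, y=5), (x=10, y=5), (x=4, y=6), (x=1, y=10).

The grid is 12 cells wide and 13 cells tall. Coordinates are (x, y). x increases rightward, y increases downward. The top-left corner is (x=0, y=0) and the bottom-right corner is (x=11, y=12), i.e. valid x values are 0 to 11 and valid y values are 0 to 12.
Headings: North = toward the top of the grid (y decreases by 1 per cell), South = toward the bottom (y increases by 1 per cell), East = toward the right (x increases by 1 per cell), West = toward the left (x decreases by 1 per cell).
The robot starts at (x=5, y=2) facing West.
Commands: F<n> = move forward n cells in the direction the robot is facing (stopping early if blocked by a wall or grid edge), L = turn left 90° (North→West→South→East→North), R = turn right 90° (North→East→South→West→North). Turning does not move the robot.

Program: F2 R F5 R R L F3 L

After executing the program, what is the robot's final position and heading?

Answer: Final position: (x=6, y=0), facing North

Derivation:
Start: (x=5, y=2), facing West
  F2: move forward 2, now at (x=3, y=2)
  R: turn right, now facing North
  F5: move forward 2/5 (blocked), now at (x=3, y=0)
  R: turn right, now facing East
  R: turn right, now facing South
  L: turn left, now facing East
  F3: move forward 3, now at (x=6, y=0)
  L: turn left, now facing North
Final: (x=6, y=0), facing North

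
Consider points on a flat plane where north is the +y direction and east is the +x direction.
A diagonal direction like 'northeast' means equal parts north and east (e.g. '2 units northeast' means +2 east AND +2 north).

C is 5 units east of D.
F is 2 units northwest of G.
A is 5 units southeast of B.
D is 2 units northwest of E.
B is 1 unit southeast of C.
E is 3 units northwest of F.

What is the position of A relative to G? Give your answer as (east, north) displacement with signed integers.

Answer: A is at (east=4, north=1) relative to G.

Derivation:
Place G at the origin (east=0, north=0).
  F is 2 units northwest of G: delta (east=-2, north=+2); F at (east=-2, north=2).
  E is 3 units northwest of F: delta (east=-3, north=+3); E at (east=-5, north=5).
  D is 2 units northwest of E: delta (east=-2, north=+2); D at (east=-7, north=7).
  C is 5 units east of D: delta (east=+5, north=+0); C at (east=-2, north=7).
  B is 1 unit southeast of C: delta (east=+1, north=-1); B at (east=-1, north=6).
  A is 5 units southeast of B: delta (east=+5, north=-5); A at (east=4, north=1).
Therefore A relative to G: (east=4, north=1).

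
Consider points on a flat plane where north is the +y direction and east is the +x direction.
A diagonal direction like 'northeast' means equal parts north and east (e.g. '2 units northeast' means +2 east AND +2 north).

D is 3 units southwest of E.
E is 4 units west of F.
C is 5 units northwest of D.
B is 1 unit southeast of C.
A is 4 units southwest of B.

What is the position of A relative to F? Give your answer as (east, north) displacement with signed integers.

Place F at the origin (east=0, north=0).
  E is 4 units west of F: delta (east=-4, north=+0); E at (east=-4, north=0).
  D is 3 units southwest of E: delta (east=-3, north=-3); D at (east=-7, north=-3).
  C is 5 units northwest of D: delta (east=-5, north=+5); C at (east=-12, north=2).
  B is 1 unit southeast of C: delta (east=+1, north=-1); B at (east=-11, north=1).
  A is 4 units southwest of B: delta (east=-4, north=-4); A at (east=-15, north=-3).
Therefore A relative to F: (east=-15, north=-3).

Answer: A is at (east=-15, north=-3) relative to F.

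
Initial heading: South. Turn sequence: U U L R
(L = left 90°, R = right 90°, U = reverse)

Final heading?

Answer: Final heading: South

Derivation:
Start: South
  U (U-turn (180°)) -> North
  U (U-turn (180°)) -> South
  L (left (90° counter-clockwise)) -> East
  R (right (90° clockwise)) -> South
Final: South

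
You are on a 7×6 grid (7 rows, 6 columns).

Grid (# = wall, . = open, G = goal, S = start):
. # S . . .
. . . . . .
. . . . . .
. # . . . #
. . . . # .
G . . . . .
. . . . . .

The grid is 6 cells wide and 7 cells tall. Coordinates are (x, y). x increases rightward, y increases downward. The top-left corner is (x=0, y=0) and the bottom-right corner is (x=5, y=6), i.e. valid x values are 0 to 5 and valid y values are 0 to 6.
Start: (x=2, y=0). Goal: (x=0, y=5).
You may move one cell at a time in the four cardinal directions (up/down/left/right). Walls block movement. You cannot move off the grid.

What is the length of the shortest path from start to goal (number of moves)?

BFS from (x=2, y=0) until reaching (x=0, y=5):
  Distance 0: (x=2, y=0)
  Distance 1: (x=3, y=0), (x=2, y=1)
  Distance 2: (x=4, y=0), (x=1, y=1), (x=3, y=1), (x=2, y=2)
  Distance 3: (x=5, y=0), (x=0, y=1), (x=4, y=1), (x=1, y=2), (x=3, y=2), (x=2, y=3)
  Distance 4: (x=0, y=0), (x=5, y=1), (x=0, y=2), (x=4, y=2), (x=3, y=3), (x=2, y=4)
  Distance 5: (x=5, y=2), (x=0, y=3), (x=4, y=3), (x=1, y=4), (x=3, y=4), (x=2, y=5)
  Distance 6: (x=0, y=4), (x=1, y=5), (x=3, y=5), (x=2, y=6)
  Distance 7: (x=0, y=5), (x=4, y=5), (x=1, y=6), (x=3, y=6)  <- goal reached here
One shortest path (7 moves): (x=2, y=0) -> (x=2, y=1) -> (x=1, y=1) -> (x=0, y=1) -> (x=0, y=2) -> (x=0, y=3) -> (x=0, y=4) -> (x=0, y=5)

Answer: Shortest path length: 7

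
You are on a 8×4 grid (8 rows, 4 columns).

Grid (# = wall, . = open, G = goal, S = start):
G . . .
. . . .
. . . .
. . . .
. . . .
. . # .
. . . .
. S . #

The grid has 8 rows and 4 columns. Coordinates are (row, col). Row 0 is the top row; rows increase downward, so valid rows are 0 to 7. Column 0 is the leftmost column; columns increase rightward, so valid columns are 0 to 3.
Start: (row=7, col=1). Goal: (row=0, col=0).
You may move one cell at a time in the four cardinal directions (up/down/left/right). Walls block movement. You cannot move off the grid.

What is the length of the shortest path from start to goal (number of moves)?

BFS from (row=7, col=1) until reaching (row=0, col=0):
  Distance 0: (row=7, col=1)
  Distance 1: (row=6, col=1), (row=7, col=0), (row=7, col=2)
  Distance 2: (row=5, col=1), (row=6, col=0), (row=6, col=2)
  Distance 3: (row=4, col=1), (row=5, col=0), (row=6, col=3)
  Distance 4: (row=3, col=1), (row=4, col=0), (row=4, col=2), (row=5, col=3)
  Distance 5: (row=2, col=1), (row=3, col=0), (row=3, col=2), (row=4, col=3)
  Distance 6: (row=1, col=1), (row=2, col=0), (row=2, col=2), (row=3, col=3)
  Distance 7: (row=0, col=1), (row=1, col=0), (row=1, col=2), (row=2, col=3)
  Distance 8: (row=0, col=0), (row=0, col=2), (row=1, col=3)  <- goal reached here
One shortest path (8 moves): (row=7, col=1) -> (row=7, col=0) -> (row=6, col=0) -> (row=5, col=0) -> (row=4, col=0) -> (row=3, col=0) -> (row=2, col=0) -> (row=1, col=0) -> (row=0, col=0)

Answer: Shortest path length: 8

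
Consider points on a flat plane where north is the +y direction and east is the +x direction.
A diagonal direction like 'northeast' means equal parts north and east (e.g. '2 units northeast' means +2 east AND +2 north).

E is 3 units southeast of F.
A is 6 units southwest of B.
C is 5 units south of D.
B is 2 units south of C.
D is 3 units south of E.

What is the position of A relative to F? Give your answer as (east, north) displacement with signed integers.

Answer: A is at (east=-3, north=-19) relative to F.

Derivation:
Place F at the origin (east=0, north=0).
  E is 3 units southeast of F: delta (east=+3, north=-3); E at (east=3, north=-3).
  D is 3 units south of E: delta (east=+0, north=-3); D at (east=3, north=-6).
  C is 5 units south of D: delta (east=+0, north=-5); C at (east=3, north=-11).
  B is 2 units south of C: delta (east=+0, north=-2); B at (east=3, north=-13).
  A is 6 units southwest of B: delta (east=-6, north=-6); A at (east=-3, north=-19).
Therefore A relative to F: (east=-3, north=-19).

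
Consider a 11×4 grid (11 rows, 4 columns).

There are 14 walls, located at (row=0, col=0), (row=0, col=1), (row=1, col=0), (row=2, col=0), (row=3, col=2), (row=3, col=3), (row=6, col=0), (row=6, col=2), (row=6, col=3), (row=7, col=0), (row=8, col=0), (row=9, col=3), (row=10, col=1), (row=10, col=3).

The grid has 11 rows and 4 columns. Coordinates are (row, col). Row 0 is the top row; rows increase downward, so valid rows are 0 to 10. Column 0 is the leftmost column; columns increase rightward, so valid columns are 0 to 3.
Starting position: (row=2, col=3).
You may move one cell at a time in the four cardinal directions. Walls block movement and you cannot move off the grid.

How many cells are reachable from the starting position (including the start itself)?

Answer: Reachable cells: 30

Derivation:
BFS flood-fill from (row=2, col=3):
  Distance 0: (row=2, col=3)
  Distance 1: (row=1, col=3), (row=2, col=2)
  Distance 2: (row=0, col=3), (row=1, col=2), (row=2, col=1)
  Distance 3: (row=0, col=2), (row=1, col=1), (row=3, col=1)
  Distance 4: (row=3, col=0), (row=4, col=1)
  Distance 5: (row=4, col=0), (row=4, col=2), (row=5, col=1)
  Distance 6: (row=4, col=3), (row=5, col=0), (row=5, col=2), (row=6, col=1)
  Distance 7: (row=5, col=3), (row=7, col=1)
  Distance 8: (row=7, col=2), (row=8, col=1)
  Distance 9: (row=7, col=3), (row=8, col=2), (row=9, col=1)
  Distance 10: (row=8, col=3), (row=9, col=0), (row=9, col=2)
  Distance 11: (row=10, col=0), (row=10, col=2)
Total reachable: 30 (grid has 30 open cells total)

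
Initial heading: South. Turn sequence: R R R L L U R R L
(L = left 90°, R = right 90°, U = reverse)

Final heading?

Start: South
  R (right (90° clockwise)) -> West
  R (right (90° clockwise)) -> North
  R (right (90° clockwise)) -> East
  L (left (90° counter-clockwise)) -> North
  L (left (90° counter-clockwise)) -> West
  U (U-turn (180°)) -> East
  R (right (90° clockwise)) -> South
  R (right (90° clockwise)) -> West
  L (left (90° counter-clockwise)) -> South
Final: South

Answer: Final heading: South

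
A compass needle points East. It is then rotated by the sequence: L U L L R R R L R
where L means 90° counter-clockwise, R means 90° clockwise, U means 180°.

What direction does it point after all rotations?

Start: East
  L (left (90° counter-clockwise)) -> North
  U (U-turn (180°)) -> South
  L (left (90° counter-clockwise)) -> East
  L (left (90° counter-clockwise)) -> North
  R (right (90° clockwise)) -> East
  R (right (90° clockwise)) -> South
  R (right (90° clockwise)) -> West
  L (left (90° counter-clockwise)) -> South
  R (right (90° clockwise)) -> West
Final: West

Answer: Final heading: West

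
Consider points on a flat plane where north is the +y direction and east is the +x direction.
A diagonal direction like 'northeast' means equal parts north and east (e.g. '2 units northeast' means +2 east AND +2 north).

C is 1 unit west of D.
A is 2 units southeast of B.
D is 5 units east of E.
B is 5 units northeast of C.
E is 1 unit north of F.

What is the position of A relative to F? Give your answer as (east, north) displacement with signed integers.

Answer: A is at (east=11, north=4) relative to F.

Derivation:
Place F at the origin (east=0, north=0).
  E is 1 unit north of F: delta (east=+0, north=+1); E at (east=0, north=1).
  D is 5 units east of E: delta (east=+5, north=+0); D at (east=5, north=1).
  C is 1 unit west of D: delta (east=-1, north=+0); C at (east=4, north=1).
  B is 5 units northeast of C: delta (east=+5, north=+5); B at (east=9, north=6).
  A is 2 units southeast of B: delta (east=+2, north=-2); A at (east=11, north=4).
Therefore A relative to F: (east=11, north=4).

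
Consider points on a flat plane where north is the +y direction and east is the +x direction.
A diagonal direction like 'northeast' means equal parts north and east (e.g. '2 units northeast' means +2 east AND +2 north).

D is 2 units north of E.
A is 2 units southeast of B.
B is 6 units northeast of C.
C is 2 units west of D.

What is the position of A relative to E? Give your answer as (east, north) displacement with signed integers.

Place E at the origin (east=0, north=0).
  D is 2 units north of E: delta (east=+0, north=+2); D at (east=0, north=2).
  C is 2 units west of D: delta (east=-2, north=+0); C at (east=-2, north=2).
  B is 6 units northeast of C: delta (east=+6, north=+6); B at (east=4, north=8).
  A is 2 units southeast of B: delta (east=+2, north=-2); A at (east=6, north=6).
Therefore A relative to E: (east=6, north=6).

Answer: A is at (east=6, north=6) relative to E.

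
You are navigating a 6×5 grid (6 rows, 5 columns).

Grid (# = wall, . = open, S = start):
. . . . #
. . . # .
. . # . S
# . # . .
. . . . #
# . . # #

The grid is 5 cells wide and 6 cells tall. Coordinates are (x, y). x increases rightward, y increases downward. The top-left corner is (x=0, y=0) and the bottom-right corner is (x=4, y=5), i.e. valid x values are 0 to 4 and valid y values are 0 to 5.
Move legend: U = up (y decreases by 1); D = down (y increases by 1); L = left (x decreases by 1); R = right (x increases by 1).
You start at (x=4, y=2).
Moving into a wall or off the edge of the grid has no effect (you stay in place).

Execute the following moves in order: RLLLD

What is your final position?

Start: (x=4, y=2)
  R (right): blocked, stay at (x=4, y=2)
  L (left): (x=4, y=2) -> (x=3, y=2)
  L (left): blocked, stay at (x=3, y=2)
  L (left): blocked, stay at (x=3, y=2)
  D (down): (x=3, y=2) -> (x=3, y=3)
Final: (x=3, y=3)

Answer: Final position: (x=3, y=3)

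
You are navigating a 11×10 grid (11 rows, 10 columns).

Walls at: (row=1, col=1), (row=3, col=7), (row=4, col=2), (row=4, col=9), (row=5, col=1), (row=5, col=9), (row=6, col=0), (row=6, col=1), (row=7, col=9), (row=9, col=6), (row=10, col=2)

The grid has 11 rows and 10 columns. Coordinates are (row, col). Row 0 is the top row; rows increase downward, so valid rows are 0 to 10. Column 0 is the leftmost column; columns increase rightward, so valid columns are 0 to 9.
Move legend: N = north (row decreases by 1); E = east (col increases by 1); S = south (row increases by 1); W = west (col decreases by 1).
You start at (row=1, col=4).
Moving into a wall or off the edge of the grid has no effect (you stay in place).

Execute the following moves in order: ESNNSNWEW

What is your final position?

Answer: Final position: (row=0, col=4)

Derivation:
Start: (row=1, col=4)
  E (east): (row=1, col=4) -> (row=1, col=5)
  S (south): (row=1, col=5) -> (row=2, col=5)
  N (north): (row=2, col=5) -> (row=1, col=5)
  N (north): (row=1, col=5) -> (row=0, col=5)
  S (south): (row=0, col=5) -> (row=1, col=5)
  N (north): (row=1, col=5) -> (row=0, col=5)
  W (west): (row=0, col=5) -> (row=0, col=4)
  E (east): (row=0, col=4) -> (row=0, col=5)
  W (west): (row=0, col=5) -> (row=0, col=4)
Final: (row=0, col=4)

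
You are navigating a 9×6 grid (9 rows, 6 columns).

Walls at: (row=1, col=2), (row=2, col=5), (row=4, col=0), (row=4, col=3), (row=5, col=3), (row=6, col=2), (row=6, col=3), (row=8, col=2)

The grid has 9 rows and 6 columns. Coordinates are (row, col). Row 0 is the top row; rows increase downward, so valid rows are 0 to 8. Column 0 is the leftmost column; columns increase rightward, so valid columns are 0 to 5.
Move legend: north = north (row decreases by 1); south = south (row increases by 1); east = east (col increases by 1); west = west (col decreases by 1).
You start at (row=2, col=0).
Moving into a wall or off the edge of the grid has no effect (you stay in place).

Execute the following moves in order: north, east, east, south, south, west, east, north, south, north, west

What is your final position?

Start: (row=2, col=0)
  north (north): (row=2, col=0) -> (row=1, col=0)
  east (east): (row=1, col=0) -> (row=1, col=1)
  east (east): blocked, stay at (row=1, col=1)
  south (south): (row=1, col=1) -> (row=2, col=1)
  south (south): (row=2, col=1) -> (row=3, col=1)
  west (west): (row=3, col=1) -> (row=3, col=0)
  east (east): (row=3, col=0) -> (row=3, col=1)
  north (north): (row=3, col=1) -> (row=2, col=1)
  south (south): (row=2, col=1) -> (row=3, col=1)
  north (north): (row=3, col=1) -> (row=2, col=1)
  west (west): (row=2, col=1) -> (row=2, col=0)
Final: (row=2, col=0)

Answer: Final position: (row=2, col=0)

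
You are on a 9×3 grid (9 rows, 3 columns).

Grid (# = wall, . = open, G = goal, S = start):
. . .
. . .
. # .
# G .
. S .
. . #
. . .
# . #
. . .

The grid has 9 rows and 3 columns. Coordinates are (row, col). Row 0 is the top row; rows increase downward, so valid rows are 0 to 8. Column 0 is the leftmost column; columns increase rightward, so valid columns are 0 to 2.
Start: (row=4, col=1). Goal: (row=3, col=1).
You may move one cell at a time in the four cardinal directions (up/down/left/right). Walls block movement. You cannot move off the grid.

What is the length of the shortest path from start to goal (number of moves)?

BFS from (row=4, col=1) until reaching (row=3, col=1):
  Distance 0: (row=4, col=1)
  Distance 1: (row=3, col=1), (row=4, col=0), (row=4, col=2), (row=5, col=1)  <- goal reached here
One shortest path (1 moves): (row=4, col=1) -> (row=3, col=1)

Answer: Shortest path length: 1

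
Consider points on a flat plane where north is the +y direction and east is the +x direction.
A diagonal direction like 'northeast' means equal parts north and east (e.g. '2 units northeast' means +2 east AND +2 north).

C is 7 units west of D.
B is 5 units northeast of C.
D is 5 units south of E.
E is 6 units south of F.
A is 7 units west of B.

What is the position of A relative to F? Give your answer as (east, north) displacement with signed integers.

Answer: A is at (east=-9, north=-6) relative to F.

Derivation:
Place F at the origin (east=0, north=0).
  E is 6 units south of F: delta (east=+0, north=-6); E at (east=0, north=-6).
  D is 5 units south of E: delta (east=+0, north=-5); D at (east=0, north=-11).
  C is 7 units west of D: delta (east=-7, north=+0); C at (east=-7, north=-11).
  B is 5 units northeast of C: delta (east=+5, north=+5); B at (east=-2, north=-6).
  A is 7 units west of B: delta (east=-7, north=+0); A at (east=-9, north=-6).
Therefore A relative to F: (east=-9, north=-6).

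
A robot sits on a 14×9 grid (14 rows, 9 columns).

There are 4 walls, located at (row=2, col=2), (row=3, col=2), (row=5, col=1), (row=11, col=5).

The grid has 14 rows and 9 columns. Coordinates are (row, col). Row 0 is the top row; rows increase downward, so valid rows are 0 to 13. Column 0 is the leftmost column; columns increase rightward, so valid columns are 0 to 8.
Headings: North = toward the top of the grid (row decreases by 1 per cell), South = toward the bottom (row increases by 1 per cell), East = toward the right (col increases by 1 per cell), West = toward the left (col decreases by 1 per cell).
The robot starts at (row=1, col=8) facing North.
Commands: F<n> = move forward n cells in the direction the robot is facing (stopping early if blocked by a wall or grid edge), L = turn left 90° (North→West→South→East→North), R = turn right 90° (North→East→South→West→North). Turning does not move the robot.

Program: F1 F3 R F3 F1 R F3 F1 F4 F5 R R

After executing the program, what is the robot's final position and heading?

Answer: Final position: (row=13, col=8), facing North

Derivation:
Start: (row=1, col=8), facing North
  F1: move forward 1, now at (row=0, col=8)
  F3: move forward 0/3 (blocked), now at (row=0, col=8)
  R: turn right, now facing East
  F3: move forward 0/3 (blocked), now at (row=0, col=8)
  F1: move forward 0/1 (blocked), now at (row=0, col=8)
  R: turn right, now facing South
  F3: move forward 3, now at (row=3, col=8)
  F1: move forward 1, now at (row=4, col=8)
  F4: move forward 4, now at (row=8, col=8)
  F5: move forward 5, now at (row=13, col=8)
  R: turn right, now facing West
  R: turn right, now facing North
Final: (row=13, col=8), facing North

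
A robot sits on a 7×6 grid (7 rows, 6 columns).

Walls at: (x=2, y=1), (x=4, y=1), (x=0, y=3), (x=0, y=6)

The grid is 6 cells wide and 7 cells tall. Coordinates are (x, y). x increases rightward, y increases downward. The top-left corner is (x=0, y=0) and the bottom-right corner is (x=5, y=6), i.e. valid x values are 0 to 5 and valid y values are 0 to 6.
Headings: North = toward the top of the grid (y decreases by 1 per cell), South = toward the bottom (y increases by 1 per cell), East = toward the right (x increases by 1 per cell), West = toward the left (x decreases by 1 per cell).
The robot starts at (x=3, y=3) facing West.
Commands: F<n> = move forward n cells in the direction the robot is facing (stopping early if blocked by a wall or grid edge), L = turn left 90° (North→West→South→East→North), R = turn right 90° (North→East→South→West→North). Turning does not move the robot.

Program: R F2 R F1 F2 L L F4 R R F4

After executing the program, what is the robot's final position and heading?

Start: (x=3, y=3), facing West
  R: turn right, now facing North
  F2: move forward 2, now at (x=3, y=1)
  R: turn right, now facing East
  F1: move forward 0/1 (blocked), now at (x=3, y=1)
  F2: move forward 0/2 (blocked), now at (x=3, y=1)
  L: turn left, now facing North
  L: turn left, now facing West
  F4: move forward 0/4 (blocked), now at (x=3, y=1)
  R: turn right, now facing North
  R: turn right, now facing East
  F4: move forward 0/4 (blocked), now at (x=3, y=1)
Final: (x=3, y=1), facing East

Answer: Final position: (x=3, y=1), facing East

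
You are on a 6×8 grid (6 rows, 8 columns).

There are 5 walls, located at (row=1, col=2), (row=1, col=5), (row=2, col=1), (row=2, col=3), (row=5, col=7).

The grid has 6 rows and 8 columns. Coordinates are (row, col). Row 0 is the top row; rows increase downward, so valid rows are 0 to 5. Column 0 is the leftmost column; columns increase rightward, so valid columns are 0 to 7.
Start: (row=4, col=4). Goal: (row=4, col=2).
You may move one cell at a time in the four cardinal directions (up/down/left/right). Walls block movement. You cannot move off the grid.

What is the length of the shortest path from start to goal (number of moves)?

BFS from (row=4, col=4) until reaching (row=4, col=2):
  Distance 0: (row=4, col=4)
  Distance 1: (row=3, col=4), (row=4, col=3), (row=4, col=5), (row=5, col=4)
  Distance 2: (row=2, col=4), (row=3, col=3), (row=3, col=5), (row=4, col=2), (row=4, col=6), (row=5, col=3), (row=5, col=5)  <- goal reached here
One shortest path (2 moves): (row=4, col=4) -> (row=4, col=3) -> (row=4, col=2)

Answer: Shortest path length: 2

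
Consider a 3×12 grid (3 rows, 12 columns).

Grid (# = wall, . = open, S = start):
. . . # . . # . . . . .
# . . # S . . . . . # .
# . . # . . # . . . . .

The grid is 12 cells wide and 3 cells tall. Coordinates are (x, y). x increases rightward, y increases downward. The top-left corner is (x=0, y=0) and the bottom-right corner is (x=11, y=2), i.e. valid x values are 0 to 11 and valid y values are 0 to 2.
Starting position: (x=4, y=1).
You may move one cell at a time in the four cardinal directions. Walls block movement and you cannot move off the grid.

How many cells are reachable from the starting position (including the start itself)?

BFS flood-fill from (x=4, y=1):
  Distance 0: (x=4, y=1)
  Distance 1: (x=4, y=0), (x=5, y=1), (x=4, y=2)
  Distance 2: (x=5, y=0), (x=6, y=1), (x=5, y=2)
  Distance 3: (x=7, y=1)
  Distance 4: (x=7, y=0), (x=8, y=1), (x=7, y=2)
  Distance 5: (x=8, y=0), (x=9, y=1), (x=8, y=2)
  Distance 6: (x=9, y=0), (x=9, y=2)
  Distance 7: (x=10, y=0), (x=10, y=2)
  Distance 8: (x=11, y=0), (x=11, y=2)
  Distance 9: (x=11, y=1)
Total reachable: 21 (grid has 28 open cells total)

Answer: Reachable cells: 21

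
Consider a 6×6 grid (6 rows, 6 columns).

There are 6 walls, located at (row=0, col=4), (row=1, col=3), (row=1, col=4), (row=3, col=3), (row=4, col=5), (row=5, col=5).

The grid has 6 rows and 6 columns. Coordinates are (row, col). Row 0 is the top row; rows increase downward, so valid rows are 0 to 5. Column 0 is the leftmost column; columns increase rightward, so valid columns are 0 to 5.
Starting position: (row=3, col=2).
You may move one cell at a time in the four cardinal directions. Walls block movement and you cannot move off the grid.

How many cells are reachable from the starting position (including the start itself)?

BFS flood-fill from (row=3, col=2):
  Distance 0: (row=3, col=2)
  Distance 1: (row=2, col=2), (row=3, col=1), (row=4, col=2)
  Distance 2: (row=1, col=2), (row=2, col=1), (row=2, col=3), (row=3, col=0), (row=4, col=1), (row=4, col=3), (row=5, col=2)
  Distance 3: (row=0, col=2), (row=1, col=1), (row=2, col=0), (row=2, col=4), (row=4, col=0), (row=4, col=4), (row=5, col=1), (row=5, col=3)
  Distance 4: (row=0, col=1), (row=0, col=3), (row=1, col=0), (row=2, col=5), (row=3, col=4), (row=5, col=0), (row=5, col=4)
  Distance 5: (row=0, col=0), (row=1, col=5), (row=3, col=5)
  Distance 6: (row=0, col=5)
Total reachable: 30 (grid has 30 open cells total)

Answer: Reachable cells: 30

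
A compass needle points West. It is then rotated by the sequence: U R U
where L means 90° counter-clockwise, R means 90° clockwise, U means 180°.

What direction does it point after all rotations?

Answer: Final heading: North

Derivation:
Start: West
  U (U-turn (180°)) -> East
  R (right (90° clockwise)) -> South
  U (U-turn (180°)) -> North
Final: North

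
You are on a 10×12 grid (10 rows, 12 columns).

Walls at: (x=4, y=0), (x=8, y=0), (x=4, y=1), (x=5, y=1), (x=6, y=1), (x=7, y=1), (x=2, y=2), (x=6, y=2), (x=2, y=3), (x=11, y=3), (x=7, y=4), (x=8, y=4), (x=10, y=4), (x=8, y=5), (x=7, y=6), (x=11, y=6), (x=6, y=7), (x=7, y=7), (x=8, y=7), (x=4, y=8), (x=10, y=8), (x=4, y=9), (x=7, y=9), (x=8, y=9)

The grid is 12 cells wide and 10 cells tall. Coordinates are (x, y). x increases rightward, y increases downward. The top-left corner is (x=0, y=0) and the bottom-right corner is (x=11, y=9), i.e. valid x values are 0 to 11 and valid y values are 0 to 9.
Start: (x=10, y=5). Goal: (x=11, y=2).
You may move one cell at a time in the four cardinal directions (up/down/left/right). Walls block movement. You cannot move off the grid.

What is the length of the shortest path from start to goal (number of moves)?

BFS from (x=10, y=5) until reaching (x=11, y=2):
  Distance 0: (x=10, y=5)
  Distance 1: (x=9, y=5), (x=11, y=5), (x=10, y=6)
  Distance 2: (x=9, y=4), (x=11, y=4), (x=9, y=6), (x=10, y=7)
  Distance 3: (x=9, y=3), (x=8, y=6), (x=9, y=7), (x=11, y=7)
  Distance 4: (x=9, y=2), (x=8, y=3), (x=10, y=3), (x=9, y=8), (x=11, y=8)
  Distance 5: (x=9, y=1), (x=8, y=2), (x=10, y=2), (x=7, y=3), (x=8, y=8), (x=9, y=9), (x=11, y=9)
  Distance 6: (x=9, y=0), (x=8, y=1), (x=10, y=1), (x=7, y=2), (x=11, y=2), (x=6, y=3), (x=7, y=8), (x=10, y=9)  <- goal reached here
One shortest path (6 moves): (x=10, y=5) -> (x=9, y=5) -> (x=9, y=4) -> (x=9, y=3) -> (x=10, y=3) -> (x=10, y=2) -> (x=11, y=2)

Answer: Shortest path length: 6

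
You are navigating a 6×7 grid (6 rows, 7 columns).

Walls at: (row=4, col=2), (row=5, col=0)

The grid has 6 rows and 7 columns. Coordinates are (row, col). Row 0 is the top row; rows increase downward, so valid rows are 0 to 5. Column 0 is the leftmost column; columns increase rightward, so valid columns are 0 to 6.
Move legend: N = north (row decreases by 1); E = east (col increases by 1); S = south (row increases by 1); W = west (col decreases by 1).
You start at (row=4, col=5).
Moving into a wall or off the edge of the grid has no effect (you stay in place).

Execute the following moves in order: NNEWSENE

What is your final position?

Start: (row=4, col=5)
  N (north): (row=4, col=5) -> (row=3, col=5)
  N (north): (row=3, col=5) -> (row=2, col=5)
  E (east): (row=2, col=5) -> (row=2, col=6)
  W (west): (row=2, col=6) -> (row=2, col=5)
  S (south): (row=2, col=5) -> (row=3, col=5)
  E (east): (row=3, col=5) -> (row=3, col=6)
  N (north): (row=3, col=6) -> (row=2, col=6)
  E (east): blocked, stay at (row=2, col=6)
Final: (row=2, col=6)

Answer: Final position: (row=2, col=6)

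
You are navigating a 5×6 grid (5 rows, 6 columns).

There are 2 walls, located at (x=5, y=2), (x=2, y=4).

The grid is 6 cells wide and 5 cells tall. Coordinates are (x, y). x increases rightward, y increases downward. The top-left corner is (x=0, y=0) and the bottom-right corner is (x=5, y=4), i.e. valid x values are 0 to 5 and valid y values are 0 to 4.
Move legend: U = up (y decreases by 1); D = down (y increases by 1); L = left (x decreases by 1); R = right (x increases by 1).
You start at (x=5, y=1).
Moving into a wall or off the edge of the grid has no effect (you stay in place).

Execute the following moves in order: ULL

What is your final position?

Start: (x=5, y=1)
  U (up): (x=5, y=1) -> (x=5, y=0)
  L (left): (x=5, y=0) -> (x=4, y=0)
  L (left): (x=4, y=0) -> (x=3, y=0)
Final: (x=3, y=0)

Answer: Final position: (x=3, y=0)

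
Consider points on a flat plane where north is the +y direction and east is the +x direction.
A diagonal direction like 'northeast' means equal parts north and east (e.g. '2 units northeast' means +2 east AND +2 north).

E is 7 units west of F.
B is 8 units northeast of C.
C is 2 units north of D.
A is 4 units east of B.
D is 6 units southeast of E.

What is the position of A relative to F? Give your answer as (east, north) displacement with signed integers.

Answer: A is at (east=11, north=4) relative to F.

Derivation:
Place F at the origin (east=0, north=0).
  E is 7 units west of F: delta (east=-7, north=+0); E at (east=-7, north=0).
  D is 6 units southeast of E: delta (east=+6, north=-6); D at (east=-1, north=-6).
  C is 2 units north of D: delta (east=+0, north=+2); C at (east=-1, north=-4).
  B is 8 units northeast of C: delta (east=+8, north=+8); B at (east=7, north=4).
  A is 4 units east of B: delta (east=+4, north=+0); A at (east=11, north=4).
Therefore A relative to F: (east=11, north=4).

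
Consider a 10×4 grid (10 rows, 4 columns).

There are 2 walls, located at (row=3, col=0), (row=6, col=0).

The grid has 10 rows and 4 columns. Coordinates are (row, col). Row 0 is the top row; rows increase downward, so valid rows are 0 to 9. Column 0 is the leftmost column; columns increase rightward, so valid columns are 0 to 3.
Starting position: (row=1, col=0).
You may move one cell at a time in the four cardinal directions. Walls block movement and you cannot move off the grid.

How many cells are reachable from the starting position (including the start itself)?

Answer: Reachable cells: 38

Derivation:
BFS flood-fill from (row=1, col=0):
  Distance 0: (row=1, col=0)
  Distance 1: (row=0, col=0), (row=1, col=1), (row=2, col=0)
  Distance 2: (row=0, col=1), (row=1, col=2), (row=2, col=1)
  Distance 3: (row=0, col=2), (row=1, col=3), (row=2, col=2), (row=3, col=1)
  Distance 4: (row=0, col=3), (row=2, col=3), (row=3, col=2), (row=4, col=1)
  Distance 5: (row=3, col=3), (row=4, col=0), (row=4, col=2), (row=5, col=1)
  Distance 6: (row=4, col=3), (row=5, col=0), (row=5, col=2), (row=6, col=1)
  Distance 7: (row=5, col=3), (row=6, col=2), (row=7, col=1)
  Distance 8: (row=6, col=3), (row=7, col=0), (row=7, col=2), (row=8, col=1)
  Distance 9: (row=7, col=3), (row=8, col=0), (row=8, col=2), (row=9, col=1)
  Distance 10: (row=8, col=3), (row=9, col=0), (row=9, col=2)
  Distance 11: (row=9, col=3)
Total reachable: 38 (grid has 38 open cells total)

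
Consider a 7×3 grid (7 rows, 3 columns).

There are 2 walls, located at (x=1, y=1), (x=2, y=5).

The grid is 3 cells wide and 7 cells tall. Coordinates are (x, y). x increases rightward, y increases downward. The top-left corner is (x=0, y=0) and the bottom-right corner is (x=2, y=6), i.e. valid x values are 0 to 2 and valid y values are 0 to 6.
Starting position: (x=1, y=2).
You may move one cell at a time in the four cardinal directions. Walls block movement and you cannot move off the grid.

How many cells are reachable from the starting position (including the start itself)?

Answer: Reachable cells: 19

Derivation:
BFS flood-fill from (x=1, y=2):
  Distance 0: (x=1, y=2)
  Distance 1: (x=0, y=2), (x=2, y=2), (x=1, y=3)
  Distance 2: (x=0, y=1), (x=2, y=1), (x=0, y=3), (x=2, y=3), (x=1, y=4)
  Distance 3: (x=0, y=0), (x=2, y=0), (x=0, y=4), (x=2, y=4), (x=1, y=5)
  Distance 4: (x=1, y=0), (x=0, y=5), (x=1, y=6)
  Distance 5: (x=0, y=6), (x=2, y=6)
Total reachable: 19 (grid has 19 open cells total)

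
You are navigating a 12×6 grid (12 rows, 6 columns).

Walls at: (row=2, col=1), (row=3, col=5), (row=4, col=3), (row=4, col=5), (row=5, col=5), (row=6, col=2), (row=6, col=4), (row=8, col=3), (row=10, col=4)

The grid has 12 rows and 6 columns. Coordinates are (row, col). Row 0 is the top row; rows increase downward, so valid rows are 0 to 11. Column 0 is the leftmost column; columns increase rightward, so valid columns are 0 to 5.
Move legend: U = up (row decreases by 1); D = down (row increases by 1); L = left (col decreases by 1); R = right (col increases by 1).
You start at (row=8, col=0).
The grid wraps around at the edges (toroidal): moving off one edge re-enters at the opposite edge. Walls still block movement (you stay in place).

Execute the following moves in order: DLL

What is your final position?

Start: (row=8, col=0)
  D (down): (row=8, col=0) -> (row=9, col=0)
  L (left): (row=9, col=0) -> (row=9, col=5)
  L (left): (row=9, col=5) -> (row=9, col=4)
Final: (row=9, col=4)

Answer: Final position: (row=9, col=4)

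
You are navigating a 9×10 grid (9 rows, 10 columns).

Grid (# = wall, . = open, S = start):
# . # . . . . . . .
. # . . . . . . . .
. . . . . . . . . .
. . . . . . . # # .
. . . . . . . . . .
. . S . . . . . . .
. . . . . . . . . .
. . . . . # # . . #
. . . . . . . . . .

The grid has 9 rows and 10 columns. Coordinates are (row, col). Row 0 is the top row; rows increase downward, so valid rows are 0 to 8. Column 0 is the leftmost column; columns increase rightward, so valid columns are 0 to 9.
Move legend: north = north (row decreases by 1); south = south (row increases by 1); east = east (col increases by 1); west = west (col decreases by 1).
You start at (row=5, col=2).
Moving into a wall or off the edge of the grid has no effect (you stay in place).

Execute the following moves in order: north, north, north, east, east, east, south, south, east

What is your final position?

Answer: Final position: (row=4, col=6)

Derivation:
Start: (row=5, col=2)
  north (north): (row=5, col=2) -> (row=4, col=2)
  north (north): (row=4, col=2) -> (row=3, col=2)
  north (north): (row=3, col=2) -> (row=2, col=2)
  east (east): (row=2, col=2) -> (row=2, col=3)
  east (east): (row=2, col=3) -> (row=2, col=4)
  east (east): (row=2, col=4) -> (row=2, col=5)
  south (south): (row=2, col=5) -> (row=3, col=5)
  south (south): (row=3, col=5) -> (row=4, col=5)
  east (east): (row=4, col=5) -> (row=4, col=6)
Final: (row=4, col=6)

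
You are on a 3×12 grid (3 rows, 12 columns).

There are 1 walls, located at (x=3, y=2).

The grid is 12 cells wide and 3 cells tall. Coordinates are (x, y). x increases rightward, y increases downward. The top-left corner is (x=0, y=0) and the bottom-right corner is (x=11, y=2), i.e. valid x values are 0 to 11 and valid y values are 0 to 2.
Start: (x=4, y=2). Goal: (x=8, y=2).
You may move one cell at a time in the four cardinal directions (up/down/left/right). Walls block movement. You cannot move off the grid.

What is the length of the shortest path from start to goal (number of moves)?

BFS from (x=4, y=2) until reaching (x=8, y=2):
  Distance 0: (x=4, y=2)
  Distance 1: (x=4, y=1), (x=5, y=2)
  Distance 2: (x=4, y=0), (x=3, y=1), (x=5, y=1), (x=6, y=2)
  Distance 3: (x=3, y=0), (x=5, y=0), (x=2, y=1), (x=6, y=1), (x=7, y=2)
  Distance 4: (x=2, y=0), (x=6, y=0), (x=1, y=1), (x=7, y=1), (x=2, y=2), (x=8, y=2)  <- goal reached here
One shortest path (4 moves): (x=4, y=2) -> (x=5, y=2) -> (x=6, y=2) -> (x=7, y=2) -> (x=8, y=2)

Answer: Shortest path length: 4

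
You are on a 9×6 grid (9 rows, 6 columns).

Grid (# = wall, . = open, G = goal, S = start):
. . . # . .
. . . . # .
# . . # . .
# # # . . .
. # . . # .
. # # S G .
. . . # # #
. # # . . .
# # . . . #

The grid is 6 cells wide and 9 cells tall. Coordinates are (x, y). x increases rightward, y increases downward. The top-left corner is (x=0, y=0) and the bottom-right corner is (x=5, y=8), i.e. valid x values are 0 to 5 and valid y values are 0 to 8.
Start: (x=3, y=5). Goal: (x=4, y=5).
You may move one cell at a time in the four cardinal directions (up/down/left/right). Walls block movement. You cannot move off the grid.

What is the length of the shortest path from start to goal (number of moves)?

Answer: Shortest path length: 1

Derivation:
BFS from (x=3, y=5) until reaching (x=4, y=5):
  Distance 0: (x=3, y=5)
  Distance 1: (x=3, y=4), (x=4, y=5)  <- goal reached here
One shortest path (1 moves): (x=3, y=5) -> (x=4, y=5)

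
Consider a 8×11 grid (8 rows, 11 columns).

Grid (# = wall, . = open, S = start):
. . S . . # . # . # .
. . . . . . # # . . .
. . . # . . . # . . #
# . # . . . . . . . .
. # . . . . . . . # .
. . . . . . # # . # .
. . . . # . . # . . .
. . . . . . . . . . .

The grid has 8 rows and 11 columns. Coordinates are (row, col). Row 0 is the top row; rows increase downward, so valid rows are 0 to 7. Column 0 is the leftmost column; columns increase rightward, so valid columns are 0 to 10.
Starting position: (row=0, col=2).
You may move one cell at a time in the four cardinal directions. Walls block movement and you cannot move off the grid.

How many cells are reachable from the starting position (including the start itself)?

BFS flood-fill from (row=0, col=2):
  Distance 0: (row=0, col=2)
  Distance 1: (row=0, col=1), (row=0, col=3), (row=1, col=2)
  Distance 2: (row=0, col=0), (row=0, col=4), (row=1, col=1), (row=1, col=3), (row=2, col=2)
  Distance 3: (row=1, col=0), (row=1, col=4), (row=2, col=1)
  Distance 4: (row=1, col=5), (row=2, col=0), (row=2, col=4), (row=3, col=1)
  Distance 5: (row=2, col=5), (row=3, col=4)
  Distance 6: (row=2, col=6), (row=3, col=3), (row=3, col=5), (row=4, col=4)
  Distance 7: (row=3, col=6), (row=4, col=3), (row=4, col=5), (row=5, col=4)
  Distance 8: (row=3, col=7), (row=4, col=2), (row=4, col=6), (row=5, col=3), (row=5, col=5)
  Distance 9: (row=3, col=8), (row=4, col=7), (row=5, col=2), (row=6, col=3), (row=6, col=5)
  Distance 10: (row=2, col=8), (row=3, col=9), (row=4, col=8), (row=5, col=1), (row=6, col=2), (row=6, col=6), (row=7, col=3), (row=7, col=5)
  Distance 11: (row=1, col=8), (row=2, col=9), (row=3, col=10), (row=5, col=0), (row=5, col=8), (row=6, col=1), (row=7, col=2), (row=7, col=4), (row=7, col=6)
  Distance 12: (row=0, col=8), (row=1, col=9), (row=4, col=0), (row=4, col=10), (row=6, col=0), (row=6, col=8), (row=7, col=1), (row=7, col=7)
  Distance 13: (row=1, col=10), (row=5, col=10), (row=6, col=9), (row=7, col=0), (row=7, col=8)
  Distance 14: (row=0, col=10), (row=6, col=10), (row=7, col=9)
  Distance 15: (row=7, col=10)
Total reachable: 70 (grid has 71 open cells total)

Answer: Reachable cells: 70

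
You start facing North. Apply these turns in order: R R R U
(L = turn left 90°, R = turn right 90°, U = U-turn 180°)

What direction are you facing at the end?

Answer: Final heading: East

Derivation:
Start: North
  R (right (90° clockwise)) -> East
  R (right (90° clockwise)) -> South
  R (right (90° clockwise)) -> West
  U (U-turn (180°)) -> East
Final: East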